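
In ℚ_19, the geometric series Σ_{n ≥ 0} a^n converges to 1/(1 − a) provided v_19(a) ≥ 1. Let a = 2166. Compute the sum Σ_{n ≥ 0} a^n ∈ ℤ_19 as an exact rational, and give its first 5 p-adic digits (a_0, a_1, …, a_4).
Σ a^n = 1/(1 − a) = -1/2165;  first 5 digits = (1, 0, 6, 0, 17)

v_19(a) = 2 ≥ 1, so the series converges in ℤ_19 to 1/(1 − a) = 1/(1 − 2166) = -1/2165. Expand this rational in ℤ_19: compute digits iteratively via d_i = x_i mod 19, x_{i+1} = (x_i − d_i)/19. The first 5 digits are (1, 0, 6, 0, 17).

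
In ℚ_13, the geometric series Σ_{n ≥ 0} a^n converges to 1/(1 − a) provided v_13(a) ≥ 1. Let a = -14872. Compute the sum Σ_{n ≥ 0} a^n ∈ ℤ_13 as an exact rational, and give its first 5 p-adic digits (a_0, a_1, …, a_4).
Σ a^n = 1/(1 − a) = 1/14873;  first 5 digits = (1, 0, 3, 6, 8)

v_13(a) = 2 ≥ 1, so the series converges in ℤ_13 to 1/(1 − a) = 1/(1 − (-14872)) = 1/14873. Expand this rational in ℤ_13: compute digits iteratively via d_i = x_i mod 13, x_{i+1} = (x_i − d_i)/13. The first 5 digits are (1, 0, 3, 6, 8).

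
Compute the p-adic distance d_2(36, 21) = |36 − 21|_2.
d_2(36, 21) = 1

Step 1 — x − y = 36 − 21 = 15. Step 2 — v_2(15) = 0 (factor: 15 = (2^0 · 15); the sign does not affect v_p). Step 3 — |x − y|_2 = 2^{0} = 1.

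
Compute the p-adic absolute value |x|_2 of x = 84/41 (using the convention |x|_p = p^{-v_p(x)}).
|84/41|_2 = 1/4

Step 1 — compute v_2(x) by factoring powers of 2 out of the numerator and denominator: v_2(84/41) = 2. Step 2 — apply |x|_p = p^{-v_p(x)} = 2^{-2} = 1/4.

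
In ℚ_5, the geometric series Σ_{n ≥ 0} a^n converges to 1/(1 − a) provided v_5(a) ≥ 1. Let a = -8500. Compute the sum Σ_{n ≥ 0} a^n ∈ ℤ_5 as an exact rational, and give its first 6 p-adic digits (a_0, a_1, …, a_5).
Σ a^n = 1/(1 − a) = 1/8501;  first 6 digits = (1, 0, 0, 2, 1, 2)

v_5(a) = 3 ≥ 1, so the series converges in ℤ_5 to 1/(1 − a) = 1/(1 − (-8500)) = 1/8501. Expand this rational in ℤ_5: compute digits iteratively via d_i = x_i mod 5, x_{i+1} = (x_i − d_i)/5. The first 6 digits are (1, 0, 0, 2, 1, 2).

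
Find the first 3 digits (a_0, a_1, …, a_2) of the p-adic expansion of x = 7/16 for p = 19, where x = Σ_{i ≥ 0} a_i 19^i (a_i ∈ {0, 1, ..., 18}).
(a_0, …, a_2) = (4, 1, 13)

v_19(7/16) = 0 (numerator and denominator both coprime to 19), so x ∈ ℤ_19^×. Compute digits iteratively via a_i = x_i mod 19, x_{i+1} = (x_i − a_i)/19, with x_0 = x:
  x_0 = 7/16;  a_0 = 4;  x_1 = (x_0 − 4)/19 = -3/16
  x_1 = -3/16;  a_1 = 1;  x_2 = (x_1 − 1)/19 = -1/16
  x_2 = -1/16;  a_2 = 13;  x_3 = (x_2 − 13)/19 = -11/16
Digits: (4, 1, 13).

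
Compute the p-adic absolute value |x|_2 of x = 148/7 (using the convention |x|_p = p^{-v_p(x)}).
|148/7|_2 = 1/4

Step 1 — compute v_2(x) by factoring powers of 2 out of the numerator and denominator: v_2(148/7) = 2. Step 2 — apply |x|_p = p^{-v_p(x)} = 2^{-2} = 1/4.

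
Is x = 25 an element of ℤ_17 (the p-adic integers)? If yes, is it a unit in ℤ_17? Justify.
x ∈ ℤ_17^× (unit); v_17(x) = 0

ℤ_17 = {x ∈ ℚ_17 : v_17(x) ≥ 0} and ℤ_17^× = {x ∈ ℤ_17 : v_17(x) = 0}. Here v_17(25) = v_17(num) − v_17(den) = 0; compare against these criteria.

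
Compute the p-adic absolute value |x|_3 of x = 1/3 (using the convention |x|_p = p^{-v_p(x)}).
|1/3|_3 = 3

Step 1 — compute v_3(x) by factoring powers of 3 out of the numerator and denominator: v_3(1/3) = -1. Step 2 — apply |x|_p = p^{-v_p(x)} = 3^{1} = 3.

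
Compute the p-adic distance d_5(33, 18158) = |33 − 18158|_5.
d_5(33, 18158) = 1/625

Step 1 — x − y = 33 − 18158 = -18125. Step 2 — v_5(-18125) = 4 (factor: -18125 = −(5^4 · 29); the sign does not affect v_p). Step 3 — |x − y|_5 = 5^{-4} = 1/625.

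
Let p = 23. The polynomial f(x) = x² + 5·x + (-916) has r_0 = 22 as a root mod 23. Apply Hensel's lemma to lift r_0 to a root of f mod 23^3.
r_2 = 3656 (mod 12167)

Hensel: r_{i+1} = r_i − f(r_i)·(f′(r_i))^{-1} mod 23^{i+2}, f′(x) = 2x + 5. Iterate:
  r_0 = 22 (mod 23)
  r_1 = 482 (mod 529)
  r_2 = 3656 (mod 12167)
Final: r = 3656 satisfies f(r) ≡ 0 mod 23^3.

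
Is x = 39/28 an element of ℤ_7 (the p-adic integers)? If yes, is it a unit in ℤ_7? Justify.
x ∉ ℤ_7 (v_7(x) = -1 < 0)

ℤ_7 = {x ∈ ℚ_7 : v_7(x) ≥ 0} and ℤ_7^× = {x ∈ ℤ_7 : v_7(x) = 0}. Here v_7(39/28) = v_7(num) − v_7(den) = -1; compare against these criteria.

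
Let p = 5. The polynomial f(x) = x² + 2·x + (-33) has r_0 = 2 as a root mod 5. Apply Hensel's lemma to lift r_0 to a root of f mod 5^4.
r_3 = 527 (mod 625)

Hensel: r_{i+1} = r_i − f(r_i)·(f′(r_i))^{-1} mod 5^{i+2}, f′(x) = 2x + 2. Iterate:
  r_0 = 2 (mod 5)
  r_1 = 2 (mod 25)
  r_2 = 27 (mod 125)
  r_3 = 527 (mod 625)
Final: r = 527 satisfies f(r) ≡ 0 mod 5^4.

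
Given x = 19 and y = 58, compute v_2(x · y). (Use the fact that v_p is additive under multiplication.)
v_2(1102) = 1

v_p(x) = 0 (factor: 19 = 2^0 · 19); v_p(y) = 1 (factor: 58 = 2^1 · 29). Additivity: v_p(xy) = v_p(x) + v_p(y) = 0 + 1 = 1. (Direct check: xy = 1102 = 2^1 · (551).)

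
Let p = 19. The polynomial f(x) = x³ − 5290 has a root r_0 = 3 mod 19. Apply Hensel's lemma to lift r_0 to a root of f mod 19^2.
r_1 = 345 (mod 361)

Hensel: r_{i+1} = r_i − f(r_i)/f′(r_i) mod 19^{i+2}, where f′(x) = 3x². Iterate:
  r_0 = 3 (mod 19)
  r_1 = 345 (mod 361)
Final: r = 345 with f(r) ≡ 0 mod 19^2.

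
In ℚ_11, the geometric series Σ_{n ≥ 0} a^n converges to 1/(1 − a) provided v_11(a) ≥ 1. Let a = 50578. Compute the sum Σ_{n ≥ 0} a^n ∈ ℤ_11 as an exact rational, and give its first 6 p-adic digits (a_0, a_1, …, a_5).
Σ a^n = 1/(1 − a) = -1/50577;  first 6 digits = (1, 0, 0, 5, 3, 0)

v_11(a) = 3 ≥ 1, so the series converges in ℤ_11 to 1/(1 − a) = 1/(1 − 50578) = -1/50577. Expand this rational in ℤ_11: compute digits iteratively via d_i = x_i mod 11, x_{i+1} = (x_i − d_i)/11. The first 6 digits are (1, 0, 0, 5, 3, 0).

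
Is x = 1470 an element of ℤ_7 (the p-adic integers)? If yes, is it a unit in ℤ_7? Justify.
x ∈ ℤ_7 but not a unit; v_7(x) = 2 > 0

ℤ_7 = {x ∈ ℚ_7 : v_7(x) ≥ 0} and ℤ_7^× = {x ∈ ℤ_7 : v_7(x) = 0}. Here v_7(1470) = v_7(num) − v_7(den) = 2; compare against these criteria.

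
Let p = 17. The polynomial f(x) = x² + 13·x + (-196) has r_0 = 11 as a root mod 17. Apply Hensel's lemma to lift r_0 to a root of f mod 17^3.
r_2 = 2544 (mod 4913)

Hensel: r_{i+1} = r_i − f(r_i)·(f′(r_i))^{-1} mod 17^{i+2}, f′(x) = 2x + 13. Iterate:
  r_0 = 11 (mod 17)
  r_1 = 232 (mod 289)
  r_2 = 2544 (mod 4913)
Final: r = 2544 satisfies f(r) ≡ 0 mod 17^3.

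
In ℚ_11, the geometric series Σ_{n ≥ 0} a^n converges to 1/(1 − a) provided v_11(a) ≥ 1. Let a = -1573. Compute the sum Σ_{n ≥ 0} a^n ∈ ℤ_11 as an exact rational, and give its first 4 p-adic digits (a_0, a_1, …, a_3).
Σ a^n = 1/(1 − a) = 1/1574;  first 4 digits = (1, 0, 9, 9)

v_11(a) = 2 ≥ 1, so the series converges in ℤ_11 to 1/(1 − a) = 1/(1 − (-1573)) = 1/1574. Expand this rational in ℤ_11: compute digits iteratively via d_i = x_i mod 11, x_{i+1} = (x_i − d_i)/11. The first 4 digits are (1, 0, 9, 9).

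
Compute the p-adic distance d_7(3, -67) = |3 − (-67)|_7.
d_7(3, -67) = 1/7

Step 1 — x − y = 3 − (-67) = 70. Step 2 — v_7(70) = 1 (factor: 70 = (7^1 · 10); the sign does not affect v_p). Step 3 — |x − y|_7 = 7^{-1} = 1/7.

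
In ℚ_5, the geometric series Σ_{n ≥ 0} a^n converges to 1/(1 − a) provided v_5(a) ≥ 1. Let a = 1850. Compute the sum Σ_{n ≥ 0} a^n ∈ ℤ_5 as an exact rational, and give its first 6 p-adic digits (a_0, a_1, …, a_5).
Σ a^n = 1/(1 − a) = -1/1849;  first 6 digits = (1, 0, 4, 4, 3, 0)

v_5(a) = 2 ≥ 1, so the series converges in ℤ_5 to 1/(1 − a) = 1/(1 − 1850) = -1/1849. Expand this rational in ℤ_5: compute digits iteratively via d_i = x_i mod 5, x_{i+1} = (x_i − d_i)/5. The first 6 digits are (1, 0, 4, 4, 3, 0).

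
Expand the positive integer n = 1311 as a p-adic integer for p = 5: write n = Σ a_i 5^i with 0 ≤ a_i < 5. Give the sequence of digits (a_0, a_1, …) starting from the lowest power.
(a_0, a_1, …) = (1, 2, 2, 0, 2)

Repeated division by 5 gives the digits low-to-high: 1311 = 1 + 2·5^1 + 2·5^2 + 2·5^4. Digit sequence: (1, 2, 2, 0, 2).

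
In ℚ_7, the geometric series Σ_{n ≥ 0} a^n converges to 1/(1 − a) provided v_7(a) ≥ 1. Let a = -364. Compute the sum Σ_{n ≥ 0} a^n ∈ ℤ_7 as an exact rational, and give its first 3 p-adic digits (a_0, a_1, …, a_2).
Σ a^n = 1/(1 − a) = 1/365;  first 3 digits = (1, 4, 1)

v_7(a) = 1 ≥ 1, so the series converges in ℤ_7 to 1/(1 − a) = 1/(1 − (-364)) = 1/365. Expand this rational in ℤ_7: compute digits iteratively via d_i = x_i mod 7, x_{i+1} = (x_i − d_i)/7. The first 3 digits are (1, 4, 1).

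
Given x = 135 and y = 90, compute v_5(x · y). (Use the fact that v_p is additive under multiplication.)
v_5(12150) = 2

v_p(x) = 1 (factor: 135 = 5^1 · 27); v_p(y) = 1 (factor: 90 = 5^1 · 18). Additivity: v_p(xy) = v_p(x) + v_p(y) = 1 + 1 = 2. (Direct check: xy = 12150 = 5^2 · (486).)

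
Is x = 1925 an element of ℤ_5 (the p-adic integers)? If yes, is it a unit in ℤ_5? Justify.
x ∈ ℤ_5 but not a unit; v_5(x) = 2 > 0

ℤ_5 = {x ∈ ℚ_5 : v_5(x) ≥ 0} and ℤ_5^× = {x ∈ ℤ_5 : v_5(x) = 0}. Here v_5(1925) = v_5(num) − v_5(den) = 2; compare against these criteria.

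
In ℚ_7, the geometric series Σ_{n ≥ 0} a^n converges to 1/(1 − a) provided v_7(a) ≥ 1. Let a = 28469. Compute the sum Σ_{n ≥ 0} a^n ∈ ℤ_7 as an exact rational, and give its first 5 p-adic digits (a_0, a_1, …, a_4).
Σ a^n = 1/(1 − a) = -1/28468;  first 5 digits = (1, 0, 0, 6, 4)

v_7(a) = 3 ≥ 1, so the series converges in ℤ_7 to 1/(1 − a) = 1/(1 − 28469) = -1/28468. Expand this rational in ℤ_7: compute digits iteratively via d_i = x_i mod 7, x_{i+1} = (x_i − d_i)/7. The first 5 digits are (1, 0, 0, 6, 4).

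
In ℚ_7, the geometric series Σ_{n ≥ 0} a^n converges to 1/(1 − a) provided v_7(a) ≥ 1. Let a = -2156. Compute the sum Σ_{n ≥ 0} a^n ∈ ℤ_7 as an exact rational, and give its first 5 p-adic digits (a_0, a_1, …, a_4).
Σ a^n = 1/(1 − a) = 1/2157;  first 5 digits = (1, 0, 5, 0, 3)

v_7(a) = 2 ≥ 1, so the series converges in ℤ_7 to 1/(1 − a) = 1/(1 − (-2156)) = 1/2157. Expand this rational in ℤ_7: compute digits iteratively via d_i = x_i mod 7, x_{i+1} = (x_i − d_i)/7. The first 5 digits are (1, 0, 5, 0, 3).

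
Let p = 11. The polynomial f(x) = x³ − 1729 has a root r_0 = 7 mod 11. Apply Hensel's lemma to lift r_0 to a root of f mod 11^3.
r_2 = 1261 (mod 1331)

Hensel: r_{i+1} = r_i − f(r_i)/f′(r_i) mod 11^{i+2}, where f′(x) = 3x². Iterate:
  r_0 = 7 (mod 11)
  r_1 = 51 (mod 121)
  r_2 = 1261 (mod 1331)
Final: r = 1261 with f(r) ≡ 0 mod 11^3.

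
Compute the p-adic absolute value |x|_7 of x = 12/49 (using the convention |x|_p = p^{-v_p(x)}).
|12/49|_7 = 49

Step 1 — compute v_7(x) by factoring powers of 7 out of the numerator and denominator: v_7(12/49) = -2. Step 2 — apply |x|_p = p^{-v_p(x)} = 7^{2} = 49.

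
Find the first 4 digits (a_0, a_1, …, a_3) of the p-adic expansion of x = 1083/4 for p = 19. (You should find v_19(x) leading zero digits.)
(a_0, …, a_3) = (0, 0, 15, 4)

v_19(1083/4) = 2, so a_0 = ... = a_1 = 0. Factor out: x = 19^2 · u with u = 3/4 a unit in ℤ_19. Expand u iteratively via a_{v+i} = u_i mod 19, u_{i+1} = (u_i − a_{v+i})/19:
  u_0 = 3/4;  a_2 = 15;  u_1 = (u_0 − 15)/19 = -3/4
  u_1 = -3/4;  a_3 = 4;  u_2 = (u_1 − 4)/19 = -1/4
Digits: (0, 0, 15, 4).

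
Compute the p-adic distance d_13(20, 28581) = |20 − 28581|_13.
d_13(20, 28581) = 1/28561

Step 1 — x − y = 20 − 28581 = -28561. Step 2 — v_13(-28561) = 4 (factor: -28561 = −(13^4 · 1); the sign does not affect v_p). Step 3 — |x − y|_13 = 13^{-4} = 1/28561.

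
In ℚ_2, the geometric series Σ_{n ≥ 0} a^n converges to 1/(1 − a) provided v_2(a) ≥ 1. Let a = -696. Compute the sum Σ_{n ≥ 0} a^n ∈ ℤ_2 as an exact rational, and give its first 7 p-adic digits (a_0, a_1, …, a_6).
Σ a^n = 1/(1 − a) = 1/697;  first 7 digits = (1, 0, 0, 1, 0, 0, 0)

v_2(a) = 3 ≥ 1, so the series converges in ℤ_2 to 1/(1 − a) = 1/(1 − (-696)) = 1/697. Expand this rational in ℤ_2: compute digits iteratively via d_i = x_i mod 2, x_{i+1} = (x_i − d_i)/2. The first 7 digits are (1, 0, 0, 1, 0, 0, 0).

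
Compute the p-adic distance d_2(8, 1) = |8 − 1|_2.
d_2(8, 1) = 1

Step 1 — x − y = 8 − 1 = 7. Step 2 — v_2(7) = 0 (factor: 7 = (2^0 · 7); the sign does not affect v_p). Step 3 — |x − y|_2 = 2^{0} = 1.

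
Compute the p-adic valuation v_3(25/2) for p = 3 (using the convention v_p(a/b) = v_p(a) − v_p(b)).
v_3(25/2) = 0

Factor powers of 3 from the numerator and denominator of the reduced fraction: 25 = 3^0 · 25 and 2 = 3^0 · 2. Apply v_p(a/b) = v_p(a) − v_p(b): v_3(25/2) = 0 − 0 = 0.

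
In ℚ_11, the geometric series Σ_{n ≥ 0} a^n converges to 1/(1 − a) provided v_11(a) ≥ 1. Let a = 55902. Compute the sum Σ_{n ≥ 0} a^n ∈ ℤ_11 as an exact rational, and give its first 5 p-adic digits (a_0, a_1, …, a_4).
Σ a^n = 1/(1 − a) = -1/55901;  first 5 digits = (1, 0, 0, 9, 3)

v_11(a) = 3 ≥ 1, so the series converges in ℤ_11 to 1/(1 − a) = 1/(1 − 55902) = -1/55901. Expand this rational in ℤ_11: compute digits iteratively via d_i = x_i mod 11, x_{i+1} = (x_i − d_i)/11. The first 5 digits are (1, 0, 0, 9, 3).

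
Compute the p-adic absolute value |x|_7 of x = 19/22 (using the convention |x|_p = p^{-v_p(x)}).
|19/22|_7 = 1

Step 1 — compute v_7(x) by factoring powers of 7 out of the numerator and denominator: v_7(19/22) = 0. Step 2 — apply |x|_p = p^{-v_p(x)} = 7^{0} = 1.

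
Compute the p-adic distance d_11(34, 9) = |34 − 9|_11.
d_11(34, 9) = 1

Step 1 — x − y = 34 − 9 = 25. Step 2 — v_11(25) = 0 (factor: 25 = (11^0 · 25); the sign does not affect v_p). Step 3 — |x − y|_11 = 11^{0} = 1.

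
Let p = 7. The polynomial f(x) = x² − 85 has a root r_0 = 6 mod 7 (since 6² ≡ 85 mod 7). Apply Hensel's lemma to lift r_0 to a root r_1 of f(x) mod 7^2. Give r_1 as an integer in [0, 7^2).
r_1 = 6 (mod 49)

Hensel's recurrence: r_{i+1} = r_i − f(r_i)·(f′(r_i))^{-1} mod 7^{i+2}, with f′(x) = 2x. Iterate:
  r_0 = 6 (mod 7)
  r_1 = 6 (mod 49)
Final: r_1 = 6, and one checks f(r_1) ≡ 0 mod 7^2.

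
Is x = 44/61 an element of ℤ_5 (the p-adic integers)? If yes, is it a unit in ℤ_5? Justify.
x ∈ ℤ_5^× (unit); v_5(x) = 0

ℤ_5 = {x ∈ ℚ_5 : v_5(x) ≥ 0} and ℤ_5^× = {x ∈ ℤ_5 : v_5(x) = 0}. Here v_5(44/61) = v_5(num) − v_5(den) = 0; compare against these criteria.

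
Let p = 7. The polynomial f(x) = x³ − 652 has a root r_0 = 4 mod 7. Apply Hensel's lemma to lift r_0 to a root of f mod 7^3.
r_2 = 102 (mod 343)

Hensel: r_{i+1} = r_i − f(r_i)/f′(r_i) mod 7^{i+2}, where f′(x) = 3x². Iterate:
  r_0 = 4 (mod 7)
  r_1 = 4 (mod 49)
  r_2 = 102 (mod 343)
Final: r = 102 with f(r) ≡ 0 mod 7^3.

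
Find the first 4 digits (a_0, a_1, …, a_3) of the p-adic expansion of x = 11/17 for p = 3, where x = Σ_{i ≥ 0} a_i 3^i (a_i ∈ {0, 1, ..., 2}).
(a_0, …, a_3) = (1, 2, 0, 1)

v_3(11/17) = 0 (numerator and denominator both coprime to 3), so x ∈ ℤ_3^×. Compute digits iteratively via a_i = x_i mod 3, x_{i+1} = (x_i − a_i)/3, with x_0 = x:
  x_0 = 11/17;  a_0 = 1;  x_1 = (x_0 − 1)/3 = -2/17
  x_1 = -2/17;  a_1 = 2;  x_2 = (x_1 − 2)/3 = -12/17
  x_2 = -12/17;  a_2 = 0;  x_3 = (x_2 − 0)/3 = -4/17
  x_3 = -4/17;  a_3 = 1;  x_4 = (x_3 − 1)/3 = -7/17
Digits: (1, 2, 0, 1).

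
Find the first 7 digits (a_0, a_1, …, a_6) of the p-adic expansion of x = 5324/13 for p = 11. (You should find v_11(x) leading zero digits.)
(a_0, …, a_6) = (0, 0, 0, 2, 10, 5, 2)

v_11(5324/13) = 3, so a_0 = ... = a_2 = 0. Factor out: x = 11^3 · u with u = 4/13 a unit in ℤ_11. Expand u iteratively via a_{v+i} = u_i mod 11, u_{i+1} = (u_i − a_{v+i})/11:
  u_0 = 4/13;  a_3 = 2;  u_1 = (u_0 − 2)/11 = -2/13
  u_1 = -2/13;  a_4 = 10;  u_2 = (u_1 − 10)/11 = -12/13
  u_2 = -12/13;  a_5 = 5;  u_3 = (u_2 − 5)/11 = -7/13
  u_3 = -7/13;  a_6 = 2;  u_4 = (u_3 − 2)/11 = -3/13
Digits: (0, 0, 0, 2, 10, 5, 2).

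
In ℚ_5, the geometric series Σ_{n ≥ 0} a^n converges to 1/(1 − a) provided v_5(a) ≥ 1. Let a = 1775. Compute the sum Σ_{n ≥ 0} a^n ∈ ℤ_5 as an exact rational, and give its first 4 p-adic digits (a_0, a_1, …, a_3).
Σ a^n = 1/(1 − a) = -1/1774;  first 4 digits = (1, 0, 1, 4)

v_5(a) = 2 ≥ 1, so the series converges in ℤ_5 to 1/(1 − a) = 1/(1 − 1775) = -1/1774. Expand this rational in ℤ_5: compute digits iteratively via d_i = x_i mod 5, x_{i+1} = (x_i − d_i)/5. The first 4 digits are (1, 0, 1, 4).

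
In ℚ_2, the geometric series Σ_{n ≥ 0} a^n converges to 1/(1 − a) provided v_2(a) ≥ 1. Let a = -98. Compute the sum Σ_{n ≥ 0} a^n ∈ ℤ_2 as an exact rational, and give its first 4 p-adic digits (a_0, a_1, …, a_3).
Σ a^n = 1/(1 − a) = 1/99;  first 4 digits = (1, 1, 0, 1)

v_2(a) = 1 ≥ 1, so the series converges in ℤ_2 to 1/(1 − a) = 1/(1 − (-98)) = 1/99. Expand this rational in ℤ_2: compute digits iteratively via d_i = x_i mod 2, x_{i+1} = (x_i − d_i)/2. The first 4 digits are (1, 1, 0, 1).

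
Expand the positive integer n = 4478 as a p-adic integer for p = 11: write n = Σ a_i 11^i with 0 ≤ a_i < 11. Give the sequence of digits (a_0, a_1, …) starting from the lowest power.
(a_0, a_1, …) = (1, 0, 4, 3)

Repeated division by 11 gives the digits low-to-high: 4478 = 1 + 4·11^2 + 3·11^3. Digit sequence: (1, 0, 4, 3).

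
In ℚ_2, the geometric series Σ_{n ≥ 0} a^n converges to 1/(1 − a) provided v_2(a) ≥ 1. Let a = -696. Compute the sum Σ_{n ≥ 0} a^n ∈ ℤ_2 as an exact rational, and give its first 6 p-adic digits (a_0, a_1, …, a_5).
Σ a^n = 1/(1 − a) = 1/697;  first 6 digits = (1, 0, 0, 1, 0, 0)

v_2(a) = 3 ≥ 1, so the series converges in ℤ_2 to 1/(1 − a) = 1/(1 − (-696)) = 1/697. Expand this rational in ℤ_2: compute digits iteratively via d_i = x_i mod 2, x_{i+1} = (x_i − d_i)/2. The first 6 digits are (1, 0, 0, 1, 0, 0).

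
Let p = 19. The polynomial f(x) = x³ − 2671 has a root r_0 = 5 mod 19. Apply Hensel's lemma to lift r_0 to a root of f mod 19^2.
r_1 = 347 (mod 361)

Hensel: r_{i+1} = r_i − f(r_i)/f′(r_i) mod 19^{i+2}, where f′(x) = 3x². Iterate:
  r_0 = 5 (mod 19)
  r_1 = 347 (mod 361)
Final: r = 347 with f(r) ≡ 0 mod 19^2.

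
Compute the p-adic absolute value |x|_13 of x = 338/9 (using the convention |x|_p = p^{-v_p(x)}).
|338/9|_13 = 1/169

Step 1 — compute v_13(x) by factoring powers of 13 out of the numerator and denominator: v_13(338/9) = 2. Step 2 — apply |x|_p = p^{-v_p(x)} = 13^{-2} = 1/169.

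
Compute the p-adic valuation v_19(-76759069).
v_19(-76759069) = 5

v_19(n) is the largest exponent k such that 19^k divides n. Factor out: -76759069 = -19^5 · 31. (Sign doesn't affect v_p.) So v_19(-76759069) = 5.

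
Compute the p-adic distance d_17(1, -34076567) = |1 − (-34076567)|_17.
d_17(1, -34076567) = 1/1419857

Step 1 — x − y = 1 − (-34076567) = 34076568. Step 2 — v_17(34076568) = 5 (factor: 34076568 = (17^5 · 24); the sign does not affect v_p). Step 3 — |x − y|_17 = 17^{-5} = 1/1419857.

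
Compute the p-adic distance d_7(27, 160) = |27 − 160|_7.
d_7(27, 160) = 1/7

Step 1 — x − y = 27 − 160 = -133. Step 2 — v_7(-133) = 1 (factor: -133 = −(7^1 · 19); the sign does not affect v_p). Step 3 — |x − y|_7 = 7^{-1} = 1/7.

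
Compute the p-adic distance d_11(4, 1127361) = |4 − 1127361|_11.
d_11(4, 1127361) = 1/161051

Step 1 — x − y = 4 − 1127361 = -1127357. Step 2 — v_11(-1127357) = 5 (factor: -1127357 = −(11^5 · 7); the sign does not affect v_p). Step 3 — |x − y|_11 = 11^{-5} = 1/161051.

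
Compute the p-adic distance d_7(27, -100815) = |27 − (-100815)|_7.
d_7(27, -100815) = 1/16807

Step 1 — x − y = 27 − (-100815) = 100842. Step 2 — v_7(100842) = 5 (factor: 100842 = (7^5 · 6); the sign does not affect v_p). Step 3 — |x − y|_7 = 7^{-5} = 1/16807.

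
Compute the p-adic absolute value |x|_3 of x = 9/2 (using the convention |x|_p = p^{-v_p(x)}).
|9/2|_3 = 1/9

Step 1 — compute v_3(x) by factoring powers of 3 out of the numerator and denominator: v_3(9/2) = 2. Step 2 — apply |x|_p = p^{-v_p(x)} = 3^{-2} = 1/9.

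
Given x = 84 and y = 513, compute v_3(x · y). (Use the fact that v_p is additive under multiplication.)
v_3(43092) = 4

v_p(x) = 1 (factor: 84 = 3^1 · 28); v_p(y) = 3 (factor: 513 = 3^3 · 19). Additivity: v_p(xy) = v_p(x) + v_p(y) = 1 + 3 = 4. (Direct check: xy = 43092 = 3^4 · (532).)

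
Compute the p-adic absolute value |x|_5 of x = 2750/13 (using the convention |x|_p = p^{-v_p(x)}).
|2750/13|_5 = 1/125

Step 1 — compute v_5(x) by factoring powers of 5 out of the numerator and denominator: v_5(2750/13) = 3. Step 2 — apply |x|_p = p^{-v_p(x)} = 5^{-3} = 1/125.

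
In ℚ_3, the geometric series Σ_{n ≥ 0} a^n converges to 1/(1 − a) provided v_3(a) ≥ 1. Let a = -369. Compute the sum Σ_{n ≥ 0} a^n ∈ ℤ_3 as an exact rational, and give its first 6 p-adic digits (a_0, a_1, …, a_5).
Σ a^n = 1/(1 − a) = 1/370;  first 6 digits = (1, 0, 1, 1, 2, 0)

v_3(a) = 2 ≥ 1, so the series converges in ℤ_3 to 1/(1 − a) = 1/(1 − (-369)) = 1/370. Expand this rational in ℤ_3: compute digits iteratively via d_i = x_i mod 3, x_{i+1} = (x_i − d_i)/3. The first 6 digits are (1, 0, 1, 1, 2, 0).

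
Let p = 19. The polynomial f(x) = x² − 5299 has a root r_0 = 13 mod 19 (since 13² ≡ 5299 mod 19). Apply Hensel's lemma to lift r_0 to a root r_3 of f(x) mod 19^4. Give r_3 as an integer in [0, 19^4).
r_3 = 31895 (mod 130321)

Hensel's recurrence: r_{i+1} = r_i − f(r_i)·(f′(r_i))^{-1} mod 19^{i+2}, with f′(x) = 2x. Iterate:
  r_0 = 13 (mod 19)
  r_1 = 127 (mod 361)
  r_2 = 4459 (mod 6859)
  r_3 = 31895 (mod 130321)
Final: r_3 = 31895, and one checks f(r_3) ≡ 0 mod 19^4.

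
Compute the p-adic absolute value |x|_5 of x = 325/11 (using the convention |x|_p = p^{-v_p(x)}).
|325/11|_5 = 1/25

Step 1 — compute v_5(x) by factoring powers of 5 out of the numerator and denominator: v_5(325/11) = 2. Step 2 — apply |x|_p = p^{-v_p(x)} = 5^{-2} = 1/25.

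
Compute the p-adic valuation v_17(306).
v_17(306) = 1

v_17(n) is the largest exponent k such that 17^k divides n. Factor out: 306 = 17^1 · 18. (Sign doesn't affect v_p.) So v_17(306) = 1.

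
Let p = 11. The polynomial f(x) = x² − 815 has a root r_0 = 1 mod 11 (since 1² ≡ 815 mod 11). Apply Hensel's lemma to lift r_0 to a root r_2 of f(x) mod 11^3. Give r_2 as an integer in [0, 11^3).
r_2 = 771 (mod 1331)

Hensel's recurrence: r_{i+1} = r_i − f(r_i)·(f′(r_i))^{-1} mod 11^{i+2}, with f′(x) = 2x. Iterate:
  r_0 = 1 (mod 11)
  r_1 = 45 (mod 121)
  r_2 = 771 (mod 1331)
Final: r_2 = 771, and one checks f(r_2) ≡ 0 mod 11^3.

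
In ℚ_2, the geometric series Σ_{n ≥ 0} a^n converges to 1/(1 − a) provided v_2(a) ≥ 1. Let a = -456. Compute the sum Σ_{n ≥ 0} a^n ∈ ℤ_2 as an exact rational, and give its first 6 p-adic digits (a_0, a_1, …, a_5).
Σ a^n = 1/(1 − a) = 1/457;  first 6 digits = (1, 0, 0, 1, 1, 1)

v_2(a) = 3 ≥ 1, so the series converges in ℤ_2 to 1/(1 − a) = 1/(1 − (-456)) = 1/457. Expand this rational in ℤ_2: compute digits iteratively via d_i = x_i mod 2, x_{i+1} = (x_i − d_i)/2. The first 6 digits are (1, 0, 0, 1, 1, 1).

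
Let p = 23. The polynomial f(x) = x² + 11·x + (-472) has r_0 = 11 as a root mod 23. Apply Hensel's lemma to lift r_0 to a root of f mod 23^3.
r_2 = 4795 (mod 12167)

Hensel: r_{i+1} = r_i − f(r_i)·(f′(r_i))^{-1} mod 23^{i+2}, f′(x) = 2x + 11. Iterate:
  r_0 = 11 (mod 23)
  r_1 = 34 (mod 529)
  r_2 = 4795 (mod 12167)
Final: r = 4795 satisfies f(r) ≡ 0 mod 23^3.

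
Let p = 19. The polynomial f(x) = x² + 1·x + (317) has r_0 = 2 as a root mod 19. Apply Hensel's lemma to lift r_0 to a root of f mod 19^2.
r_1 = 154 (mod 361)

Hensel: r_{i+1} = r_i − f(r_i)·(f′(r_i))^{-1} mod 19^{i+2}, f′(x) = 2x + 1. Iterate:
  r_0 = 2 (mod 19)
  r_1 = 154 (mod 361)
Final: r = 154 satisfies f(r) ≡ 0 mod 19^2.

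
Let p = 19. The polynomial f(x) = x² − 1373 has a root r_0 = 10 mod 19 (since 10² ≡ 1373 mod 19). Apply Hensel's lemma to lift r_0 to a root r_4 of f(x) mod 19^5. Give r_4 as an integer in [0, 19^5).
r_4 = 256510 (mod 2476099)

Hensel's recurrence: r_{i+1} = r_i − f(r_i)·(f′(r_i))^{-1} mod 19^{i+2}, with f′(x) = 2x. Iterate:
  r_0 = 10 (mod 19)
  r_1 = 200 (mod 361)
  r_2 = 2727 (mod 6859)
  r_3 = 126189 (mod 130321)
  r_4 = 256510 (mod 2476099)
Final: r_4 = 256510, and one checks f(r_4) ≡ 0 mod 19^5.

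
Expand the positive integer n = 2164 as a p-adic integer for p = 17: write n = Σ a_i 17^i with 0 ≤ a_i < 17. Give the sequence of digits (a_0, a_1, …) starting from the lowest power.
(a_0, a_1, …) = (5, 8, 7)

Repeated division by 17 gives the digits low-to-high: 2164 = 5 + 8·17^1 + 7·17^2. Digit sequence: (5, 8, 7).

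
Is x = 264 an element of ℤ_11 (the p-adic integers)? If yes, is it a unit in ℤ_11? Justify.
x ∈ ℤ_11 but not a unit; v_11(x) = 1 > 0

ℤ_11 = {x ∈ ℚ_11 : v_11(x) ≥ 0} and ℤ_11^× = {x ∈ ℤ_11 : v_11(x) = 0}. Here v_11(264) = v_11(num) − v_11(den) = 1; compare against these criteria.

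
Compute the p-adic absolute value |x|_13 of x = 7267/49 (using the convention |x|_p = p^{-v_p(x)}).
|7267/49|_13 = 1/169

Step 1 — compute v_13(x) by factoring powers of 13 out of the numerator and denominator: v_13(7267/49) = 2. Step 2 — apply |x|_p = p^{-v_p(x)} = 13^{-2} = 1/169.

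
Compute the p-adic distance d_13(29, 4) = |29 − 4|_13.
d_13(29, 4) = 1

Step 1 — x − y = 29 − 4 = 25. Step 2 — v_13(25) = 0 (factor: 25 = (13^0 · 25); the sign does not affect v_p). Step 3 — |x − y|_13 = 13^{0} = 1.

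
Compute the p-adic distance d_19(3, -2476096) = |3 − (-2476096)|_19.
d_19(3, -2476096) = 1/2476099

Step 1 — x − y = 3 − (-2476096) = 2476099. Step 2 — v_19(2476099) = 5 (factor: 2476099 = (19^5 · 1); the sign does not affect v_p). Step 3 — |x − y|_19 = 19^{-5} = 1/2476099.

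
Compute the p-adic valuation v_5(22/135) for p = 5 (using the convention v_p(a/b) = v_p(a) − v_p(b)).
v_5(22/135) = -1

Factor powers of 5 from the numerator and denominator of the reduced fraction: 22 = 5^0 · 22 and 135 = 5^1 · 27. Apply v_p(a/b) = v_p(a) − v_p(b): v_5(22/135) = 0 − 1 = -1.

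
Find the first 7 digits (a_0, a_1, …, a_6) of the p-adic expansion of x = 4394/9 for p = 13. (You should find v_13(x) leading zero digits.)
(a_0, …, a_6) = (0, 0, 0, 6, 1, 10, 5)

v_13(4394/9) = 3, so a_0 = ... = a_2 = 0. Factor out: x = 13^3 · u with u = 2/9 a unit in ℤ_13. Expand u iteratively via a_{v+i} = u_i mod 13, u_{i+1} = (u_i − a_{v+i})/13:
  u_0 = 2/9;  a_3 = 6;  u_1 = (u_0 − 6)/13 = -4/9
  u_1 = -4/9;  a_4 = 1;  u_2 = (u_1 − 1)/13 = -1/9
  u_2 = -1/9;  a_5 = 10;  u_3 = (u_2 − 10)/13 = -7/9
  u_3 = -7/9;  a_6 = 5;  u_4 = (u_3 − 5)/13 = -4/9
Digits: (0, 0, 0, 6, 1, 10, 5).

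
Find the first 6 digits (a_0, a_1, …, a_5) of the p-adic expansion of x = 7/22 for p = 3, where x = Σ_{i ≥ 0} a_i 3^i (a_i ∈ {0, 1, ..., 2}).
(a_0, …, a_5) = (1, 1, 0, 0, 2, 0)

v_3(7/22) = 0 (numerator and denominator both coprime to 3), so x ∈ ℤ_3^×. Compute digits iteratively via a_i = x_i mod 3, x_{i+1} = (x_i − a_i)/3, with x_0 = x:
  x_0 = 7/22;  a_0 = 1;  x_1 = (x_0 − 1)/3 = -5/22
  x_1 = -5/22;  a_1 = 1;  x_2 = (x_1 − 1)/3 = -9/22
  x_2 = -9/22;  a_2 = 0;  x_3 = (x_2 − 0)/3 = -3/22
  x_3 = -3/22;  a_3 = 0;  x_4 = (x_3 − 0)/3 = -1/22
  x_4 = -1/22;  a_4 = 2;  x_5 = (x_4 − 2)/3 = -15/22
  x_5 = -15/22;  a_5 = 0;  x_6 = (x_5 − 0)/3 = -5/22
Digits: (1, 1, 0, 0, 2, 0).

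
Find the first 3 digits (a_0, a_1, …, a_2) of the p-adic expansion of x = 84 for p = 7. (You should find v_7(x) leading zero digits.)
(a_0, …, a_2) = (0, 5, 1)

v_7(84) = 1, so a_0 = ... = a_0 = 0. Factor out: x = 7^1 · u with u = 12 a unit in ℤ_7. Expand u iteratively via a_{v+i} = u_i mod 7, u_{i+1} = (u_i − a_{v+i})/7:
  u_0 = 12;  a_1 = 5;  u_1 = (u_0 − 5)/7 = 1
  u_1 = 1;  a_2 = 1;  u_2 = (u_1 − 1)/7 = 0
Digits: (0, 5, 1).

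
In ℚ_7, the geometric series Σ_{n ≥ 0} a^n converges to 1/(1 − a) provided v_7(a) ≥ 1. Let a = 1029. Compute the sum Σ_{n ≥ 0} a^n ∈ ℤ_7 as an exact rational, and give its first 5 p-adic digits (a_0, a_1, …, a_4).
Σ a^n = 1/(1 − a) = -1/1028;  first 5 digits = (1, 0, 0, 3, 0)

v_7(a) = 3 ≥ 1, so the series converges in ℤ_7 to 1/(1 − a) = 1/(1 − 1029) = -1/1028. Expand this rational in ℤ_7: compute digits iteratively via d_i = x_i mod 7, x_{i+1} = (x_i − d_i)/7. The first 5 digits are (1, 0, 0, 3, 0).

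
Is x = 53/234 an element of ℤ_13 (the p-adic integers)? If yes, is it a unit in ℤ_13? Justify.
x ∉ ℤ_13 (v_13(x) = -1 < 0)

ℤ_13 = {x ∈ ℚ_13 : v_13(x) ≥ 0} and ℤ_13^× = {x ∈ ℤ_13 : v_13(x) = 0}. Here v_13(53/234) = v_13(num) − v_13(den) = -1; compare against these criteria.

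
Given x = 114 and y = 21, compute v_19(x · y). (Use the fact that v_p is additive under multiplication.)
v_19(2394) = 1

v_p(x) = 1 (factor: 114 = 19^1 · 6); v_p(y) = 0 (factor: 21 = 19^0 · 21). Additivity: v_p(xy) = v_p(x) + v_p(y) = 1 + 0 = 1. (Direct check: xy = 2394 = 19^1 · (126).)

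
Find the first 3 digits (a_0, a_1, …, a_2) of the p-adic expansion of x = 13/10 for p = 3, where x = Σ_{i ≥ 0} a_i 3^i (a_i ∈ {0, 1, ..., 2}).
(a_0, …, a_2) = (1, 1, 0)

v_3(13/10) = 0 (numerator and denominator both coprime to 3), so x ∈ ℤ_3^×. Compute digits iteratively via a_i = x_i mod 3, x_{i+1} = (x_i − a_i)/3, with x_0 = x:
  x_0 = 13/10;  a_0 = 1;  x_1 = (x_0 − 1)/3 = 1/10
  x_1 = 1/10;  a_1 = 1;  x_2 = (x_1 − 1)/3 = -3/10
  x_2 = -3/10;  a_2 = 0;  x_3 = (x_2 − 0)/3 = -1/10
Digits: (1, 1, 0).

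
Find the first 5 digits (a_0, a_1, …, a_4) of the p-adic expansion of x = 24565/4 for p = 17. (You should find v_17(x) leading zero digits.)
(a_0, …, a_4) = (0, 0, 0, 14, 12)

v_17(24565/4) = 3, so a_0 = ... = a_2 = 0. Factor out: x = 17^3 · u with u = 5/4 a unit in ℤ_17. Expand u iteratively via a_{v+i} = u_i mod 17, u_{i+1} = (u_i − a_{v+i})/17:
  u_0 = 5/4;  a_3 = 14;  u_1 = (u_0 − 14)/17 = -3/4
  u_1 = -3/4;  a_4 = 12;  u_2 = (u_1 − 12)/17 = -3/4
Digits: (0, 0, 0, 14, 12).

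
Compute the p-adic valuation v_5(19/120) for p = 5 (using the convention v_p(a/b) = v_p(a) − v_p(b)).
v_5(19/120) = -1

Factor powers of 5 from the numerator and denominator of the reduced fraction: 19 = 5^0 · 19 and 120 = 5^1 · 24. Apply v_p(a/b) = v_p(a) − v_p(b): v_5(19/120) = 0 − 1 = -1.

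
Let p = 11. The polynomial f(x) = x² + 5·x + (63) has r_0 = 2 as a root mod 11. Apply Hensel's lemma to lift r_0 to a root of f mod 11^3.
r_2 = 827 (mod 1331)

Hensel: r_{i+1} = r_i − f(r_i)·(f′(r_i))^{-1} mod 11^{i+2}, f′(x) = 2x + 5. Iterate:
  r_0 = 2 (mod 11)
  r_1 = 101 (mod 121)
  r_2 = 827 (mod 1331)
Final: r = 827 satisfies f(r) ≡ 0 mod 11^3.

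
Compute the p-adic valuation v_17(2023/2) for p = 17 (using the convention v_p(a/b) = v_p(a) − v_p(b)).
v_17(2023/2) = 2

Factor powers of 17 from the numerator and denominator of the reduced fraction: 2023 = 17^2 · 7 and 2 = 17^0 · 2. Apply v_p(a/b) = v_p(a) − v_p(b): v_17(2023/2) = 2 − 0 = 2.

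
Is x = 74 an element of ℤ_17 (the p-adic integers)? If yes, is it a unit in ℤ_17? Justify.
x ∈ ℤ_17^× (unit); v_17(x) = 0

ℤ_17 = {x ∈ ℚ_17 : v_17(x) ≥ 0} and ℤ_17^× = {x ∈ ℤ_17 : v_17(x) = 0}. Here v_17(74) = v_17(num) − v_17(den) = 0; compare against these criteria.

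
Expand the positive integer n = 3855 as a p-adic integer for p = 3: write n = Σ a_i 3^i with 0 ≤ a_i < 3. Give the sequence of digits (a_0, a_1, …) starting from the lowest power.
(a_0, a_1, …) = (0, 1, 2, 1, 2, 0, 2, 1)

Repeated division by 3 gives the digits low-to-high: 3855 = 1·3^1 + 2·3^2 + 1·3^3 + 2·3^4 + 2·3^6 + 1·3^7. Digit sequence: (0, 1, 2, 1, 2, 0, 2, 1).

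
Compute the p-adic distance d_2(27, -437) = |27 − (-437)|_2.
d_2(27, -437) = 1/16

Step 1 — x − y = 27 − (-437) = 464. Step 2 — v_2(464) = 4 (factor: 464 = (2^4 · 29); the sign does not affect v_p). Step 3 — |x − y|_2 = 2^{-4} = 1/16.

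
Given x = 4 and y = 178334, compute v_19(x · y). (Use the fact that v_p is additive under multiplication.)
v_19(713336) = 3

v_p(x) = 0 (factor: 4 = 19^0 · 4); v_p(y) = 3 (factor: 178334 = 19^3 · 26). Additivity: v_p(xy) = v_p(x) + v_p(y) = 0 + 3 = 3. (Direct check: xy = 713336 = 19^3 · (104).)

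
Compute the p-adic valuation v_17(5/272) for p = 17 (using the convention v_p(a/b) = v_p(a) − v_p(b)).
v_17(5/272) = -1

Factor powers of 17 from the numerator and denominator of the reduced fraction: 5 = 17^0 · 5 and 272 = 17^1 · 16. Apply v_p(a/b) = v_p(a) − v_p(b): v_17(5/272) = 0 − 1 = -1.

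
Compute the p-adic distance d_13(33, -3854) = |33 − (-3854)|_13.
d_13(33, -3854) = 1/169

Step 1 — x − y = 33 − (-3854) = 3887. Step 2 — v_13(3887) = 2 (factor: 3887 = (13^2 · 23); the sign does not affect v_p). Step 3 — |x − y|_13 = 13^{-2} = 1/169.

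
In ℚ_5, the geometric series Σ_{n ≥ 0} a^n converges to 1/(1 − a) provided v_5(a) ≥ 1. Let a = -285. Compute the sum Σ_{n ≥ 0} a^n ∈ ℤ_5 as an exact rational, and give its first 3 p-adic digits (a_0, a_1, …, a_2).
Σ a^n = 1/(1 − a) = 1/286;  first 3 digits = (1, 3, 2)

v_5(a) = 1 ≥ 1, so the series converges in ℤ_5 to 1/(1 − a) = 1/(1 − (-285)) = 1/286. Expand this rational in ℤ_5: compute digits iteratively via d_i = x_i mod 5, x_{i+1} = (x_i − d_i)/5. The first 3 digits are (1, 3, 2).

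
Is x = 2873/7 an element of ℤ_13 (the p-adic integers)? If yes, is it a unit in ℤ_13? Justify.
x ∈ ℤ_13 but not a unit; v_13(x) = 2 > 0

ℤ_13 = {x ∈ ℚ_13 : v_13(x) ≥ 0} and ℤ_13^× = {x ∈ ℤ_13 : v_13(x) = 0}. Here v_13(2873/7) = v_13(num) − v_13(den) = 2; compare against these criteria.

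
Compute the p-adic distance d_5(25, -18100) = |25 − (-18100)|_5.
d_5(25, -18100) = 1/625

Step 1 — x − y = 25 − (-18100) = 18125. Step 2 — v_5(18125) = 4 (factor: 18125 = (5^4 · 29); the sign does not affect v_p). Step 3 — |x − y|_5 = 5^{-4} = 1/625.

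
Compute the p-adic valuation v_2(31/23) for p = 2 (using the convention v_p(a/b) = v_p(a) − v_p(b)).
v_2(31/23) = 0

Factor powers of 2 from the numerator and denominator of the reduced fraction: 31 = 2^0 · 31 and 23 = 2^0 · 23. Apply v_p(a/b) = v_p(a) − v_p(b): v_2(31/23) = 0 − 0 = 0.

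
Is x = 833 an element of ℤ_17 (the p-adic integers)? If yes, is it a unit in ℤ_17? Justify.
x ∈ ℤ_17 but not a unit; v_17(x) = 1 > 0

ℤ_17 = {x ∈ ℚ_17 : v_17(x) ≥ 0} and ℤ_17^× = {x ∈ ℤ_17 : v_17(x) = 0}. Here v_17(833) = v_17(num) − v_17(den) = 1; compare against these criteria.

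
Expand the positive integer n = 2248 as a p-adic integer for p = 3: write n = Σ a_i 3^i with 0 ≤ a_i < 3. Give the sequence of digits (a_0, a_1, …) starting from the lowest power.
(a_0, a_1, …) = (1, 2, 0, 2, 0, 0, 0, 1)

Repeated division by 3 gives the digits low-to-high: 2248 = 1 + 2·3^1 + 2·3^3 + 1·3^7. Digit sequence: (1, 2, 0, 2, 0, 0, 0, 1).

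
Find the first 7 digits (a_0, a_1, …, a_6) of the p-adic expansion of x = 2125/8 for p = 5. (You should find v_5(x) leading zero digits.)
(a_0, …, a_6) = (0, 0, 0, 4, 4, 1, 4)

v_5(2125/8) = 3, so a_0 = ... = a_2 = 0. Factor out: x = 5^3 · u with u = 17/8 a unit in ℤ_5. Expand u iteratively via a_{v+i} = u_i mod 5, u_{i+1} = (u_i − a_{v+i})/5:
  u_0 = 17/8;  a_3 = 4;  u_1 = (u_0 − 4)/5 = -3/8
  u_1 = -3/8;  a_4 = 4;  u_2 = (u_1 − 4)/5 = -7/8
  u_2 = -7/8;  a_5 = 1;  u_3 = (u_2 − 1)/5 = -3/8
  u_3 = -3/8;  a_6 = 4;  u_4 = (u_3 − 4)/5 = -7/8
Digits: (0, 0, 0, 4, 4, 1, 4).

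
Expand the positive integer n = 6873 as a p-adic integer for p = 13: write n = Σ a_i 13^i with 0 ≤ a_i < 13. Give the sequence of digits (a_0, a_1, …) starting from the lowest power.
(a_0, a_1, …) = (9, 8, 1, 3)

Repeated division by 13 gives the digits low-to-high: 6873 = 9 + 8·13^1 + 1·13^2 + 3·13^3. Digit sequence: (9, 8, 1, 3).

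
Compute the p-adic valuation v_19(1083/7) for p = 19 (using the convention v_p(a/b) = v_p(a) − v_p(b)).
v_19(1083/7) = 2

Factor powers of 19 from the numerator and denominator of the reduced fraction: 1083 = 19^2 · 3 and 7 = 19^0 · 7. Apply v_p(a/b) = v_p(a) − v_p(b): v_19(1083/7) = 2 − 0 = 2.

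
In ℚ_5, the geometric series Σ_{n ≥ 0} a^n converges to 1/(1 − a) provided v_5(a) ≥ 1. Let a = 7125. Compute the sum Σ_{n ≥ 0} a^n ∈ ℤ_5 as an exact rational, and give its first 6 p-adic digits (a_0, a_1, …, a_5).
Σ a^n = 1/(1 − a) = -1/7124;  first 6 digits = (1, 0, 0, 2, 1, 2)

v_5(a) = 3 ≥ 1, so the series converges in ℤ_5 to 1/(1 − a) = 1/(1 − 7125) = -1/7124. Expand this rational in ℤ_5: compute digits iteratively via d_i = x_i mod 5, x_{i+1} = (x_i − d_i)/5. The first 6 digits are (1, 0, 0, 2, 1, 2).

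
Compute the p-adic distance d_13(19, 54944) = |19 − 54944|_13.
d_13(19, 54944) = 1/2197

Step 1 — x − y = 19 − 54944 = -54925. Step 2 — v_13(-54925) = 3 (factor: -54925 = −(13^3 · 25); the sign does not affect v_p). Step 3 — |x − y|_13 = 13^{-3} = 1/2197.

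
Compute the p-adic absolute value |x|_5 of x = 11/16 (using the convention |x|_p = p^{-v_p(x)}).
|11/16|_5 = 1

Step 1 — compute v_5(x) by factoring powers of 5 out of the numerator and denominator: v_5(11/16) = 0. Step 2 — apply |x|_p = p^{-v_p(x)} = 5^{0} = 1.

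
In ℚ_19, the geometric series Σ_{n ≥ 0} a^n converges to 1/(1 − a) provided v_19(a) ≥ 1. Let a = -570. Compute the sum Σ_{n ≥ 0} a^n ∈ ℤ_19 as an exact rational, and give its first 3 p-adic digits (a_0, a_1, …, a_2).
Σ a^n = 1/(1 − a) = 1/571;  first 3 digits = (1, 8, 5)

v_19(a) = 1 ≥ 1, so the series converges in ℤ_19 to 1/(1 − a) = 1/(1 − (-570)) = 1/571. Expand this rational in ℤ_19: compute digits iteratively via d_i = x_i mod 19, x_{i+1} = (x_i − d_i)/19. The first 3 digits are (1, 8, 5).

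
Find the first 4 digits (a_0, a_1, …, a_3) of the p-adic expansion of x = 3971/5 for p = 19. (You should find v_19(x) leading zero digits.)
(a_0, …, a_3) = (0, 0, 6, 15)

v_19(3971/5) = 2, so a_0 = ... = a_1 = 0. Factor out: x = 19^2 · u with u = 11/5 a unit in ℤ_19. Expand u iteratively via a_{v+i} = u_i mod 19, u_{i+1} = (u_i − a_{v+i})/19:
  u_0 = 11/5;  a_2 = 6;  u_1 = (u_0 − 6)/19 = -1/5
  u_1 = -1/5;  a_3 = 15;  u_2 = (u_1 − 15)/19 = -4/5
Digits: (0, 0, 6, 15).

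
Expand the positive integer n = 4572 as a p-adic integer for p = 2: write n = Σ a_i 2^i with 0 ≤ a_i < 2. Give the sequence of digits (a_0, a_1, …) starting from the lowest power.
(a_0, a_1, …) = (0, 0, 1, 1, 1, 0, 1, 1, 1, 0, 0, 0, 1)

Repeated division by 2 gives the digits low-to-high: 4572 = 1·2^2 + 1·2^3 + 1·2^4 + 1·2^6 + 1·2^7 + 1·2^8 + 1·2^12. Digit sequence: (0, 0, 1, 1, 1, 0, 1, 1, 1, 0, 0, 0, 1).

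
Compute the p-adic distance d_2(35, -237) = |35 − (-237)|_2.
d_2(35, -237) = 1/16

Step 1 — x − y = 35 − (-237) = 272. Step 2 — v_2(272) = 4 (factor: 272 = (2^4 · 17); the sign does not affect v_p). Step 3 — |x − y|_2 = 2^{-4} = 1/16.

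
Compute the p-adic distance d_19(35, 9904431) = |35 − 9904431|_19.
d_19(35, 9904431) = 1/2476099

Step 1 — x − y = 35 − 9904431 = -9904396. Step 2 — v_19(-9904396) = 5 (factor: -9904396 = −(19^5 · 4); the sign does not affect v_p). Step 3 — |x − y|_19 = 19^{-5} = 1/2476099.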